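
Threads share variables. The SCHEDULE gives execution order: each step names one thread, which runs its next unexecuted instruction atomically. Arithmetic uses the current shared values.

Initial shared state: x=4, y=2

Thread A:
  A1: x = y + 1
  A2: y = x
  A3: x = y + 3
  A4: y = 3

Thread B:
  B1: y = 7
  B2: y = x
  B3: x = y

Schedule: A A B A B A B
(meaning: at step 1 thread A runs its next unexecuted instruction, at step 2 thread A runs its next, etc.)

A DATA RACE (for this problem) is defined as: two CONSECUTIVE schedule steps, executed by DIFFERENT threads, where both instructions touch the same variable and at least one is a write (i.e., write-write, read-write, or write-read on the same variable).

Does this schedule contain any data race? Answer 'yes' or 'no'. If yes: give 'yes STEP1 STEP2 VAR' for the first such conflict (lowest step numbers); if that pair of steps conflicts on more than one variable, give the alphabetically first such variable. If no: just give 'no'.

Answer: yes 2 3 y

Derivation:
Steps 1,2: same thread (A). No race.
Steps 2,3: A(y = x) vs B(y = 7). RACE on y (W-W).
Steps 3,4: B(y = 7) vs A(x = y + 3). RACE on y (W-R).
Steps 4,5: A(x = y + 3) vs B(y = x). RACE on x (W-R), y (R-W). Multiple vars; alphabetically first is x.
Steps 5,6: B(y = x) vs A(y = 3). RACE on y (W-W).
Steps 6,7: A(y = 3) vs B(x = y). RACE on y (W-R).
First conflict at steps 2,3.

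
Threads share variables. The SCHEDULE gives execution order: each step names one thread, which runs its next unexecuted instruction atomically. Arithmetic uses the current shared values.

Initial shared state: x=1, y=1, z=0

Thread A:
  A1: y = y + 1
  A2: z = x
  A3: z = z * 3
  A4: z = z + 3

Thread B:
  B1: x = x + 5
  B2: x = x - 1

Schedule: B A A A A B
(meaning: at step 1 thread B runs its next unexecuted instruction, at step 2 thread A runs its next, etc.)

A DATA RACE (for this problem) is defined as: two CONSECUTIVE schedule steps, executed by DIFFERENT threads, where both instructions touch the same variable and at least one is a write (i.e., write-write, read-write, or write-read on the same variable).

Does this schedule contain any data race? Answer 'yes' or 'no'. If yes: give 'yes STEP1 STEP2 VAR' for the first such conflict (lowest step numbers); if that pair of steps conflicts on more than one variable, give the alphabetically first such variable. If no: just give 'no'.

Steps 1,2: B(r=x,w=x) vs A(r=y,w=y). No conflict.
Steps 2,3: same thread (A). No race.
Steps 3,4: same thread (A). No race.
Steps 4,5: same thread (A). No race.
Steps 5,6: A(r=z,w=z) vs B(r=x,w=x). No conflict.

Answer: no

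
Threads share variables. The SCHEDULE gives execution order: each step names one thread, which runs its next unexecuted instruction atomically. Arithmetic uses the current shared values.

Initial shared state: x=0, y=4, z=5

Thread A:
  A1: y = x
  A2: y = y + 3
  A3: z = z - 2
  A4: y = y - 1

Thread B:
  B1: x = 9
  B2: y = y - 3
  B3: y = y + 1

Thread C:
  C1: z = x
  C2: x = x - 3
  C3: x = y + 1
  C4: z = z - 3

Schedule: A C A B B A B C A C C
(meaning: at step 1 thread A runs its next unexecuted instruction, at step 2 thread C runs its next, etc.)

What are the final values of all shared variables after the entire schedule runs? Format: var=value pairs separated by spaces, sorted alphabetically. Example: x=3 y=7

Answer: x=1 y=0 z=-5

Derivation:
Step 1: thread A executes A1 (y = x). Shared: x=0 y=0 z=5. PCs: A@1 B@0 C@0
Step 2: thread C executes C1 (z = x). Shared: x=0 y=0 z=0. PCs: A@1 B@0 C@1
Step 3: thread A executes A2 (y = y + 3). Shared: x=0 y=3 z=0. PCs: A@2 B@0 C@1
Step 4: thread B executes B1 (x = 9). Shared: x=9 y=3 z=0. PCs: A@2 B@1 C@1
Step 5: thread B executes B2 (y = y - 3). Shared: x=9 y=0 z=0. PCs: A@2 B@2 C@1
Step 6: thread A executes A3 (z = z - 2). Shared: x=9 y=0 z=-2. PCs: A@3 B@2 C@1
Step 7: thread B executes B3 (y = y + 1). Shared: x=9 y=1 z=-2. PCs: A@3 B@3 C@1
Step 8: thread C executes C2 (x = x - 3). Shared: x=6 y=1 z=-2. PCs: A@3 B@3 C@2
Step 9: thread A executes A4 (y = y - 1). Shared: x=6 y=0 z=-2. PCs: A@4 B@3 C@2
Step 10: thread C executes C3 (x = y + 1). Shared: x=1 y=0 z=-2. PCs: A@4 B@3 C@3
Step 11: thread C executes C4 (z = z - 3). Shared: x=1 y=0 z=-5. PCs: A@4 B@3 C@4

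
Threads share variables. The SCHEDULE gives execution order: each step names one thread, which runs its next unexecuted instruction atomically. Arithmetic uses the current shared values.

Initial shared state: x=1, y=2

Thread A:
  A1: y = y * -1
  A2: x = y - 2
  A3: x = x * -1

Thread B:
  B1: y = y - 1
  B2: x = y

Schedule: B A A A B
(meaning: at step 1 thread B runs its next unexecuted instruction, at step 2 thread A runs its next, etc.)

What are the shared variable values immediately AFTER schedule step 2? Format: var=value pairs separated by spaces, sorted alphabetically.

Answer: x=1 y=-1

Derivation:
Step 1: thread B executes B1 (y = y - 1). Shared: x=1 y=1. PCs: A@0 B@1
Step 2: thread A executes A1 (y = y * -1). Shared: x=1 y=-1. PCs: A@1 B@1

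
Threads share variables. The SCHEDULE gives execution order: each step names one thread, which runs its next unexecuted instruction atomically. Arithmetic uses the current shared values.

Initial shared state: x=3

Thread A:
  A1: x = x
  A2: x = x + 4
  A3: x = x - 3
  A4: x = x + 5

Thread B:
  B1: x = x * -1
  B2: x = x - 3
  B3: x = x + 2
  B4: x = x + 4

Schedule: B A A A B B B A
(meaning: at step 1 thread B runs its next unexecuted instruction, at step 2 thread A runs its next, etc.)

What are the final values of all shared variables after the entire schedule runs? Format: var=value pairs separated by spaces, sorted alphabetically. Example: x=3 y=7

Step 1: thread B executes B1 (x = x * -1). Shared: x=-3. PCs: A@0 B@1
Step 2: thread A executes A1 (x = x). Shared: x=-3. PCs: A@1 B@1
Step 3: thread A executes A2 (x = x + 4). Shared: x=1. PCs: A@2 B@1
Step 4: thread A executes A3 (x = x - 3). Shared: x=-2. PCs: A@3 B@1
Step 5: thread B executes B2 (x = x - 3). Shared: x=-5. PCs: A@3 B@2
Step 6: thread B executes B3 (x = x + 2). Shared: x=-3. PCs: A@3 B@3
Step 7: thread B executes B4 (x = x + 4). Shared: x=1. PCs: A@3 B@4
Step 8: thread A executes A4 (x = x + 5). Shared: x=6. PCs: A@4 B@4

Answer: x=6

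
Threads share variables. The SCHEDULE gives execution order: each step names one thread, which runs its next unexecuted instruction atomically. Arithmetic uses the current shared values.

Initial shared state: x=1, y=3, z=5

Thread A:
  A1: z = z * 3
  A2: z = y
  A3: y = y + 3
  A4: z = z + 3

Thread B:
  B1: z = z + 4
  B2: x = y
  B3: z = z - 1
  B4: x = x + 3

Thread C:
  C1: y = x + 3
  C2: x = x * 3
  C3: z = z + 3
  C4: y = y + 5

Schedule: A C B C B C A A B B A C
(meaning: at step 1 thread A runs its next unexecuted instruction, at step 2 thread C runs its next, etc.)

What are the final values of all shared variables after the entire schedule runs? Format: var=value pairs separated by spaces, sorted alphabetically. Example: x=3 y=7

Step 1: thread A executes A1 (z = z * 3). Shared: x=1 y=3 z=15. PCs: A@1 B@0 C@0
Step 2: thread C executes C1 (y = x + 3). Shared: x=1 y=4 z=15. PCs: A@1 B@0 C@1
Step 3: thread B executes B1 (z = z + 4). Shared: x=1 y=4 z=19. PCs: A@1 B@1 C@1
Step 4: thread C executes C2 (x = x * 3). Shared: x=3 y=4 z=19. PCs: A@1 B@1 C@2
Step 5: thread B executes B2 (x = y). Shared: x=4 y=4 z=19. PCs: A@1 B@2 C@2
Step 6: thread C executes C3 (z = z + 3). Shared: x=4 y=4 z=22. PCs: A@1 B@2 C@3
Step 7: thread A executes A2 (z = y). Shared: x=4 y=4 z=4. PCs: A@2 B@2 C@3
Step 8: thread A executes A3 (y = y + 3). Shared: x=4 y=7 z=4. PCs: A@3 B@2 C@3
Step 9: thread B executes B3 (z = z - 1). Shared: x=4 y=7 z=3. PCs: A@3 B@3 C@3
Step 10: thread B executes B4 (x = x + 3). Shared: x=7 y=7 z=3. PCs: A@3 B@4 C@3
Step 11: thread A executes A4 (z = z + 3). Shared: x=7 y=7 z=6. PCs: A@4 B@4 C@3
Step 12: thread C executes C4 (y = y + 5). Shared: x=7 y=12 z=6. PCs: A@4 B@4 C@4

Answer: x=7 y=12 z=6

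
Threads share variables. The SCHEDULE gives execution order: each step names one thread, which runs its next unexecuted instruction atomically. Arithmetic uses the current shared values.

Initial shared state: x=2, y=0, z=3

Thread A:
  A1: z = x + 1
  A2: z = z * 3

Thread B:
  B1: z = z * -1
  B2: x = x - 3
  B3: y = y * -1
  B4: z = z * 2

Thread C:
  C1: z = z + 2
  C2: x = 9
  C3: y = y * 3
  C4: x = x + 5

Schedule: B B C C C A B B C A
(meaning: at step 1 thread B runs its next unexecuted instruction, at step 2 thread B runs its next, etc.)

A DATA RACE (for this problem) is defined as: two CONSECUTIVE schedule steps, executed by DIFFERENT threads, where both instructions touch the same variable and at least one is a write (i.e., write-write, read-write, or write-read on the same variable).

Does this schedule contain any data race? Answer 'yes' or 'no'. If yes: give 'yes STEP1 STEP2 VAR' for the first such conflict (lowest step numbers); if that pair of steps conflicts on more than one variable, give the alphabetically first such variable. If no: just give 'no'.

Steps 1,2: same thread (B). No race.
Steps 2,3: B(r=x,w=x) vs C(r=z,w=z). No conflict.
Steps 3,4: same thread (C). No race.
Steps 4,5: same thread (C). No race.
Steps 5,6: C(r=y,w=y) vs A(r=x,w=z). No conflict.
Steps 6,7: A(r=x,w=z) vs B(r=y,w=y). No conflict.
Steps 7,8: same thread (B). No race.
Steps 8,9: B(r=z,w=z) vs C(r=x,w=x). No conflict.
Steps 9,10: C(r=x,w=x) vs A(r=z,w=z). No conflict.

Answer: no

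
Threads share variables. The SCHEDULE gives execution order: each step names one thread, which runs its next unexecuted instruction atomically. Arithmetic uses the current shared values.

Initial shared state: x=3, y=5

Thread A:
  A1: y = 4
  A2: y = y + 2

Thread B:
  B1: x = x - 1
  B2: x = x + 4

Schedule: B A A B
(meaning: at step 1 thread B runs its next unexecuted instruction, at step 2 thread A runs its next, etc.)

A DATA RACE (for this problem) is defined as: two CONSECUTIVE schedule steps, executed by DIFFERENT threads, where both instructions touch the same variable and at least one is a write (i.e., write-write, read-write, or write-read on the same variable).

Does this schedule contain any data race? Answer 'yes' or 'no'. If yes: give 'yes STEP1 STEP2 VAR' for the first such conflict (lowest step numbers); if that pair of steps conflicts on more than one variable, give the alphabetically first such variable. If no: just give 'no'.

Answer: no

Derivation:
Steps 1,2: B(r=x,w=x) vs A(r=-,w=y). No conflict.
Steps 2,3: same thread (A). No race.
Steps 3,4: A(r=y,w=y) vs B(r=x,w=x). No conflict.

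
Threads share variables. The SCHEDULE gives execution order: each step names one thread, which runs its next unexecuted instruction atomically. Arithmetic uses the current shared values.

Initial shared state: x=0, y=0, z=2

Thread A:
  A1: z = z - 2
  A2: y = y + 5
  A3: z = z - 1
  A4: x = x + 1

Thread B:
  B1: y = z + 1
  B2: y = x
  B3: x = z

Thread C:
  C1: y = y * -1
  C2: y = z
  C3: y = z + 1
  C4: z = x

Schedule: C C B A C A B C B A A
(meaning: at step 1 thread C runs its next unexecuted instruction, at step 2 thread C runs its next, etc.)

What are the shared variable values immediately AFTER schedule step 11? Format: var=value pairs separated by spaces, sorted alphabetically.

Step 1: thread C executes C1 (y = y * -1). Shared: x=0 y=0 z=2. PCs: A@0 B@0 C@1
Step 2: thread C executes C2 (y = z). Shared: x=0 y=2 z=2. PCs: A@0 B@0 C@2
Step 3: thread B executes B1 (y = z + 1). Shared: x=0 y=3 z=2. PCs: A@0 B@1 C@2
Step 4: thread A executes A1 (z = z - 2). Shared: x=0 y=3 z=0. PCs: A@1 B@1 C@2
Step 5: thread C executes C3 (y = z + 1). Shared: x=0 y=1 z=0. PCs: A@1 B@1 C@3
Step 6: thread A executes A2 (y = y + 5). Shared: x=0 y=6 z=0. PCs: A@2 B@1 C@3
Step 7: thread B executes B2 (y = x). Shared: x=0 y=0 z=0. PCs: A@2 B@2 C@3
Step 8: thread C executes C4 (z = x). Shared: x=0 y=0 z=0. PCs: A@2 B@2 C@4
Step 9: thread B executes B3 (x = z). Shared: x=0 y=0 z=0. PCs: A@2 B@3 C@4
Step 10: thread A executes A3 (z = z - 1). Shared: x=0 y=0 z=-1. PCs: A@3 B@3 C@4
Step 11: thread A executes A4 (x = x + 1). Shared: x=1 y=0 z=-1. PCs: A@4 B@3 C@4

Answer: x=1 y=0 z=-1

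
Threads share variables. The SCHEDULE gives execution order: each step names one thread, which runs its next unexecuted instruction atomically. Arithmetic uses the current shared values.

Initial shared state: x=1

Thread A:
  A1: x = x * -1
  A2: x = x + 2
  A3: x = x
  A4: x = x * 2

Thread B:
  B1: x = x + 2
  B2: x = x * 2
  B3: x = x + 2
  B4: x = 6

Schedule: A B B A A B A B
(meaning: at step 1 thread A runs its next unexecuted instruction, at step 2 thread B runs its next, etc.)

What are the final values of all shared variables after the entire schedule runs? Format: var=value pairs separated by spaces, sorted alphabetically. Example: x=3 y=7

Answer: x=6

Derivation:
Step 1: thread A executes A1 (x = x * -1). Shared: x=-1. PCs: A@1 B@0
Step 2: thread B executes B1 (x = x + 2). Shared: x=1. PCs: A@1 B@1
Step 3: thread B executes B2 (x = x * 2). Shared: x=2. PCs: A@1 B@2
Step 4: thread A executes A2 (x = x + 2). Shared: x=4. PCs: A@2 B@2
Step 5: thread A executes A3 (x = x). Shared: x=4. PCs: A@3 B@2
Step 6: thread B executes B3 (x = x + 2). Shared: x=6. PCs: A@3 B@3
Step 7: thread A executes A4 (x = x * 2). Shared: x=12. PCs: A@4 B@3
Step 8: thread B executes B4 (x = 6). Shared: x=6. PCs: A@4 B@4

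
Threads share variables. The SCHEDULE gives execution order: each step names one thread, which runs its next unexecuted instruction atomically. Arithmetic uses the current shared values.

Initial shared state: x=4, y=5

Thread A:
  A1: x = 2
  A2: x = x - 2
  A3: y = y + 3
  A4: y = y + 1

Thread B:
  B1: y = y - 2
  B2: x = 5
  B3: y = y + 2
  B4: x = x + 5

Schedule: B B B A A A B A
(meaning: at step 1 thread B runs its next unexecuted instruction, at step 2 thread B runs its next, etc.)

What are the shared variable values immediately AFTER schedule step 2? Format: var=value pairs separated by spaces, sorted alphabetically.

Step 1: thread B executes B1 (y = y - 2). Shared: x=4 y=3. PCs: A@0 B@1
Step 2: thread B executes B2 (x = 5). Shared: x=5 y=3. PCs: A@0 B@2

Answer: x=5 y=3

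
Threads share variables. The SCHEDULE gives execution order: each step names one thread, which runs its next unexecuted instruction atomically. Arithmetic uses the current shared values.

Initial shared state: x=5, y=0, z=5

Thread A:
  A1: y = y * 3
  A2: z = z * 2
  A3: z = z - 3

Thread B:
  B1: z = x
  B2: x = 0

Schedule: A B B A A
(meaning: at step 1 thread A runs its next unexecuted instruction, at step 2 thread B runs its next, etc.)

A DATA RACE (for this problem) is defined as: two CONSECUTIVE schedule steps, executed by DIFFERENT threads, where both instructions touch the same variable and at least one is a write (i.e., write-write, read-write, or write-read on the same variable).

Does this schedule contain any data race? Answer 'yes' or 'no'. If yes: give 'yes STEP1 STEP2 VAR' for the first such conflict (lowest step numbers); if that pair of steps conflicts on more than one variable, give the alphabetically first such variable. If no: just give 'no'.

Steps 1,2: A(r=y,w=y) vs B(r=x,w=z). No conflict.
Steps 2,3: same thread (B). No race.
Steps 3,4: B(r=-,w=x) vs A(r=z,w=z). No conflict.
Steps 4,5: same thread (A). No race.

Answer: no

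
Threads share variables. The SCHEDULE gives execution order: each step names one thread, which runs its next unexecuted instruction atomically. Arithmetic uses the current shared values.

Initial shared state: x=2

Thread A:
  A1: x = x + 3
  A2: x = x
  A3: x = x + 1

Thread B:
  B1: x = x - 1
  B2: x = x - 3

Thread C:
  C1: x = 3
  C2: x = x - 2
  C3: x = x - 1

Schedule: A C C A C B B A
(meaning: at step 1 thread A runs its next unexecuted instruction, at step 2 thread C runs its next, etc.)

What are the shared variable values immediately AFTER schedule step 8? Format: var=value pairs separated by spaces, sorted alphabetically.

Answer: x=-3

Derivation:
Step 1: thread A executes A1 (x = x + 3). Shared: x=5. PCs: A@1 B@0 C@0
Step 2: thread C executes C1 (x = 3). Shared: x=3. PCs: A@1 B@0 C@1
Step 3: thread C executes C2 (x = x - 2). Shared: x=1. PCs: A@1 B@0 C@2
Step 4: thread A executes A2 (x = x). Shared: x=1. PCs: A@2 B@0 C@2
Step 5: thread C executes C3 (x = x - 1). Shared: x=0. PCs: A@2 B@0 C@3
Step 6: thread B executes B1 (x = x - 1). Shared: x=-1. PCs: A@2 B@1 C@3
Step 7: thread B executes B2 (x = x - 3). Shared: x=-4. PCs: A@2 B@2 C@3
Step 8: thread A executes A3 (x = x + 1). Shared: x=-3. PCs: A@3 B@2 C@3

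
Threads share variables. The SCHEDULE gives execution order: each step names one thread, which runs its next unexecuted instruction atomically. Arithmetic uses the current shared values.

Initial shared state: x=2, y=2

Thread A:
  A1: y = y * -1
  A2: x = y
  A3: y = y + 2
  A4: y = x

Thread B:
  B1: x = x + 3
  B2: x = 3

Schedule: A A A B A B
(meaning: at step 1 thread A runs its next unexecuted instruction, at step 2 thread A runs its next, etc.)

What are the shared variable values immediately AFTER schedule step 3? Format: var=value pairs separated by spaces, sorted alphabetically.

Answer: x=-2 y=0

Derivation:
Step 1: thread A executes A1 (y = y * -1). Shared: x=2 y=-2. PCs: A@1 B@0
Step 2: thread A executes A2 (x = y). Shared: x=-2 y=-2. PCs: A@2 B@0
Step 3: thread A executes A3 (y = y + 2). Shared: x=-2 y=0. PCs: A@3 B@0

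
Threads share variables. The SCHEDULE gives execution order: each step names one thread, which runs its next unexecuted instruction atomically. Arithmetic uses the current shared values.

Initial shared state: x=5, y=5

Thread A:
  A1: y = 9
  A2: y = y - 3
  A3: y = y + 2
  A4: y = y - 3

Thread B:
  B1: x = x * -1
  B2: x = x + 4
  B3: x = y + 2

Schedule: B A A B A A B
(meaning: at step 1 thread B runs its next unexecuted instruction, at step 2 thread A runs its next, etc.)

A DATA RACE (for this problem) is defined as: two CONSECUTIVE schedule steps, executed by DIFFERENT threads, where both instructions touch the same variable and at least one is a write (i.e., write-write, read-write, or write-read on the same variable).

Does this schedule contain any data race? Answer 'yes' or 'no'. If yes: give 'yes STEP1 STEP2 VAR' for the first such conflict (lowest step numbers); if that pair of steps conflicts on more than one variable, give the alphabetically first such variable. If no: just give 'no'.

Answer: yes 6 7 y

Derivation:
Steps 1,2: B(r=x,w=x) vs A(r=-,w=y). No conflict.
Steps 2,3: same thread (A). No race.
Steps 3,4: A(r=y,w=y) vs B(r=x,w=x). No conflict.
Steps 4,5: B(r=x,w=x) vs A(r=y,w=y). No conflict.
Steps 5,6: same thread (A). No race.
Steps 6,7: A(y = y - 3) vs B(x = y + 2). RACE on y (W-R).
First conflict at steps 6,7.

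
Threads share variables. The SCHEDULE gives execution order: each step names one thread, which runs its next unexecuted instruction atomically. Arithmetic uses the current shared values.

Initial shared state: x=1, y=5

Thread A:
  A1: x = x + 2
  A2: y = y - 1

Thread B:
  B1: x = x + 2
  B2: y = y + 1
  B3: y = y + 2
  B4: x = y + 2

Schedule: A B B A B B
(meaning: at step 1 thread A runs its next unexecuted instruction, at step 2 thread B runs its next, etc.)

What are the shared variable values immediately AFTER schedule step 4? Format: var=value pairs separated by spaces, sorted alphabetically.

Answer: x=5 y=5

Derivation:
Step 1: thread A executes A1 (x = x + 2). Shared: x=3 y=5. PCs: A@1 B@0
Step 2: thread B executes B1 (x = x + 2). Shared: x=5 y=5. PCs: A@1 B@1
Step 3: thread B executes B2 (y = y + 1). Shared: x=5 y=6. PCs: A@1 B@2
Step 4: thread A executes A2 (y = y - 1). Shared: x=5 y=5. PCs: A@2 B@2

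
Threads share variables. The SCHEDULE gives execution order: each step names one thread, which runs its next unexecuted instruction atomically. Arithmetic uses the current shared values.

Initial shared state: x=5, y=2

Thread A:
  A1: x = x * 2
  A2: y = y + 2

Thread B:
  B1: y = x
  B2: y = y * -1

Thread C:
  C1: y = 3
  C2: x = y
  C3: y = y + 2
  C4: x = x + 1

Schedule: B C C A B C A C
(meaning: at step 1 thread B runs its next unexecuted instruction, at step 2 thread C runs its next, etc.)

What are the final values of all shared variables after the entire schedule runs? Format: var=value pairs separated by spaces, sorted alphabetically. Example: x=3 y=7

Step 1: thread B executes B1 (y = x). Shared: x=5 y=5. PCs: A@0 B@1 C@0
Step 2: thread C executes C1 (y = 3). Shared: x=5 y=3. PCs: A@0 B@1 C@1
Step 3: thread C executes C2 (x = y). Shared: x=3 y=3. PCs: A@0 B@1 C@2
Step 4: thread A executes A1 (x = x * 2). Shared: x=6 y=3. PCs: A@1 B@1 C@2
Step 5: thread B executes B2 (y = y * -1). Shared: x=6 y=-3. PCs: A@1 B@2 C@2
Step 6: thread C executes C3 (y = y + 2). Shared: x=6 y=-1. PCs: A@1 B@2 C@3
Step 7: thread A executes A2 (y = y + 2). Shared: x=6 y=1. PCs: A@2 B@2 C@3
Step 8: thread C executes C4 (x = x + 1). Shared: x=7 y=1. PCs: A@2 B@2 C@4

Answer: x=7 y=1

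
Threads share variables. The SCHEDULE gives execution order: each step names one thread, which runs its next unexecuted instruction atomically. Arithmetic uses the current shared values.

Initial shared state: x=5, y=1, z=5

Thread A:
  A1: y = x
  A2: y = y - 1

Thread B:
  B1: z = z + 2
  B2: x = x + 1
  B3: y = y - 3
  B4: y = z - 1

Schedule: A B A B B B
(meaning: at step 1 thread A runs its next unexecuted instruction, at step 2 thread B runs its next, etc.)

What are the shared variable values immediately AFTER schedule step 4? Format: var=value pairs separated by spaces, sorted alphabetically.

Step 1: thread A executes A1 (y = x). Shared: x=5 y=5 z=5. PCs: A@1 B@0
Step 2: thread B executes B1 (z = z + 2). Shared: x=5 y=5 z=7. PCs: A@1 B@1
Step 3: thread A executes A2 (y = y - 1). Shared: x=5 y=4 z=7. PCs: A@2 B@1
Step 4: thread B executes B2 (x = x + 1). Shared: x=6 y=4 z=7. PCs: A@2 B@2

Answer: x=6 y=4 z=7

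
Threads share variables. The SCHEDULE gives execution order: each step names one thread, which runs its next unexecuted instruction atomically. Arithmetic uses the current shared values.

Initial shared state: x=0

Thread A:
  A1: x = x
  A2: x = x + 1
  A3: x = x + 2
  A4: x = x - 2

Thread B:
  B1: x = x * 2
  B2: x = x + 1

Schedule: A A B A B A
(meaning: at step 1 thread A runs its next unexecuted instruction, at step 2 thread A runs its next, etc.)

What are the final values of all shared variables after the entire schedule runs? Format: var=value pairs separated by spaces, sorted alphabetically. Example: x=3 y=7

Step 1: thread A executes A1 (x = x). Shared: x=0. PCs: A@1 B@0
Step 2: thread A executes A2 (x = x + 1). Shared: x=1. PCs: A@2 B@0
Step 3: thread B executes B1 (x = x * 2). Shared: x=2. PCs: A@2 B@1
Step 4: thread A executes A3 (x = x + 2). Shared: x=4. PCs: A@3 B@1
Step 5: thread B executes B2 (x = x + 1). Shared: x=5. PCs: A@3 B@2
Step 6: thread A executes A4 (x = x - 2). Shared: x=3. PCs: A@4 B@2

Answer: x=3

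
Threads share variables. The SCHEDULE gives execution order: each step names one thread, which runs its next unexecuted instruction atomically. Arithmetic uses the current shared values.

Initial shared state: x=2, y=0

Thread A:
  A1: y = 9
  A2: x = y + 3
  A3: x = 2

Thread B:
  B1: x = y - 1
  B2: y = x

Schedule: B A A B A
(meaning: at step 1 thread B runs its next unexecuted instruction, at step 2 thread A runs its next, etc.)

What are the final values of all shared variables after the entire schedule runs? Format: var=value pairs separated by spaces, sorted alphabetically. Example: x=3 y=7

Answer: x=2 y=12

Derivation:
Step 1: thread B executes B1 (x = y - 1). Shared: x=-1 y=0. PCs: A@0 B@1
Step 2: thread A executes A1 (y = 9). Shared: x=-1 y=9. PCs: A@1 B@1
Step 3: thread A executes A2 (x = y + 3). Shared: x=12 y=9. PCs: A@2 B@1
Step 4: thread B executes B2 (y = x). Shared: x=12 y=12. PCs: A@2 B@2
Step 5: thread A executes A3 (x = 2). Shared: x=2 y=12. PCs: A@3 B@2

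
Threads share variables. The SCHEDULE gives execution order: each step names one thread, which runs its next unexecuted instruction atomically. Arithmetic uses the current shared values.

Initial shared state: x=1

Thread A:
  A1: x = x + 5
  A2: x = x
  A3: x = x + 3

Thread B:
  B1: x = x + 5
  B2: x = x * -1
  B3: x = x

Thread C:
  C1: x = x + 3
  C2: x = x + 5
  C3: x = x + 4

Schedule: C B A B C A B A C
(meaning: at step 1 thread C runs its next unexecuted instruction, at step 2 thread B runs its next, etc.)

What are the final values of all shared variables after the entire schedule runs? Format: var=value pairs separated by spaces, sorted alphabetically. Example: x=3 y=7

Step 1: thread C executes C1 (x = x + 3). Shared: x=4. PCs: A@0 B@0 C@1
Step 2: thread B executes B1 (x = x + 5). Shared: x=9. PCs: A@0 B@1 C@1
Step 3: thread A executes A1 (x = x + 5). Shared: x=14. PCs: A@1 B@1 C@1
Step 4: thread B executes B2 (x = x * -1). Shared: x=-14. PCs: A@1 B@2 C@1
Step 5: thread C executes C2 (x = x + 5). Shared: x=-9. PCs: A@1 B@2 C@2
Step 6: thread A executes A2 (x = x). Shared: x=-9. PCs: A@2 B@2 C@2
Step 7: thread B executes B3 (x = x). Shared: x=-9. PCs: A@2 B@3 C@2
Step 8: thread A executes A3 (x = x + 3). Shared: x=-6. PCs: A@3 B@3 C@2
Step 9: thread C executes C3 (x = x + 4). Shared: x=-2. PCs: A@3 B@3 C@3

Answer: x=-2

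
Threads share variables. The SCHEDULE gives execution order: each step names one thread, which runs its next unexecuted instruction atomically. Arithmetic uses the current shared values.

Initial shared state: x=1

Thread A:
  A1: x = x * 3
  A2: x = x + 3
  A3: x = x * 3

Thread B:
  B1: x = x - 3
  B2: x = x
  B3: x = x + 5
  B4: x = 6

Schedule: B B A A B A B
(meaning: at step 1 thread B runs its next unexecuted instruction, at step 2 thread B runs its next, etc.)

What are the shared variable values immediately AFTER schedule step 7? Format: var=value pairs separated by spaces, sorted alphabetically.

Answer: x=6

Derivation:
Step 1: thread B executes B1 (x = x - 3). Shared: x=-2. PCs: A@0 B@1
Step 2: thread B executes B2 (x = x). Shared: x=-2. PCs: A@0 B@2
Step 3: thread A executes A1 (x = x * 3). Shared: x=-6. PCs: A@1 B@2
Step 4: thread A executes A2 (x = x + 3). Shared: x=-3. PCs: A@2 B@2
Step 5: thread B executes B3 (x = x + 5). Shared: x=2. PCs: A@2 B@3
Step 6: thread A executes A3 (x = x * 3). Shared: x=6. PCs: A@3 B@3
Step 7: thread B executes B4 (x = 6). Shared: x=6. PCs: A@3 B@4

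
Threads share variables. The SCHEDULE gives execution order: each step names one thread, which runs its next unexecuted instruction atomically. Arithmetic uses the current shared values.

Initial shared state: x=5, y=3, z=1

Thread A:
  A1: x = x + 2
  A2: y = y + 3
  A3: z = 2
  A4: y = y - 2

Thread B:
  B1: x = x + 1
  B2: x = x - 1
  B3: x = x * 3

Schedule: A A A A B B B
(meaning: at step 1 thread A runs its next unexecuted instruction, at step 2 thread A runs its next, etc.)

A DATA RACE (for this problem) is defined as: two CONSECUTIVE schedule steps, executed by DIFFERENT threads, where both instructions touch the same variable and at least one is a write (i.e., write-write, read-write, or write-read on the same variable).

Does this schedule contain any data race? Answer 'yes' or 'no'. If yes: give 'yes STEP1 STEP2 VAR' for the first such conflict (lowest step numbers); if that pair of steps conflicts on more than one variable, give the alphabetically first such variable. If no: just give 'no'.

Steps 1,2: same thread (A). No race.
Steps 2,3: same thread (A). No race.
Steps 3,4: same thread (A). No race.
Steps 4,5: A(r=y,w=y) vs B(r=x,w=x). No conflict.
Steps 5,6: same thread (B). No race.
Steps 6,7: same thread (B). No race.

Answer: no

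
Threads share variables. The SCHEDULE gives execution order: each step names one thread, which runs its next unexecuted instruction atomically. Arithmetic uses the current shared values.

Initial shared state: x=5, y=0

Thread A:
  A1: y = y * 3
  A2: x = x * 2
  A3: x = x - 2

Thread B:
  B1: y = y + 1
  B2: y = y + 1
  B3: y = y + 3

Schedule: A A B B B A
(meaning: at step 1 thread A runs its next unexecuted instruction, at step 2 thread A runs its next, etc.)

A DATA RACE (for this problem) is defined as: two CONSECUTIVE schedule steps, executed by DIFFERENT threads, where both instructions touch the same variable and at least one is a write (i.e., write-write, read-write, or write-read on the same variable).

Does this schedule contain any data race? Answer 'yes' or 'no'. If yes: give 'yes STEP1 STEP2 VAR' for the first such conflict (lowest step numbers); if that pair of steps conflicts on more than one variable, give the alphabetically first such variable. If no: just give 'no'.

Answer: no

Derivation:
Steps 1,2: same thread (A). No race.
Steps 2,3: A(r=x,w=x) vs B(r=y,w=y). No conflict.
Steps 3,4: same thread (B). No race.
Steps 4,5: same thread (B). No race.
Steps 5,6: B(r=y,w=y) vs A(r=x,w=x). No conflict.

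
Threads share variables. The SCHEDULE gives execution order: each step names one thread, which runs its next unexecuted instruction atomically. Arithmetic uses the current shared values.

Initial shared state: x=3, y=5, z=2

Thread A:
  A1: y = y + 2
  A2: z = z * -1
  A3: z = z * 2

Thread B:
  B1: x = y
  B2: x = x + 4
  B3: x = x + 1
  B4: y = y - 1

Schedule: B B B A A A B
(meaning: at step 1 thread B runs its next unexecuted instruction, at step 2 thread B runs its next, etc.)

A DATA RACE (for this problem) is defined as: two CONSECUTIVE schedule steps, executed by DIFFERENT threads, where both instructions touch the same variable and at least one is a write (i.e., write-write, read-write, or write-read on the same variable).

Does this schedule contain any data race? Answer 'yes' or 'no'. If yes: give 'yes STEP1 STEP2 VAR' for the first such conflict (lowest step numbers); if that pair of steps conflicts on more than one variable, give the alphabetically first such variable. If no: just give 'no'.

Steps 1,2: same thread (B). No race.
Steps 2,3: same thread (B). No race.
Steps 3,4: B(r=x,w=x) vs A(r=y,w=y). No conflict.
Steps 4,5: same thread (A). No race.
Steps 5,6: same thread (A). No race.
Steps 6,7: A(r=z,w=z) vs B(r=y,w=y). No conflict.

Answer: no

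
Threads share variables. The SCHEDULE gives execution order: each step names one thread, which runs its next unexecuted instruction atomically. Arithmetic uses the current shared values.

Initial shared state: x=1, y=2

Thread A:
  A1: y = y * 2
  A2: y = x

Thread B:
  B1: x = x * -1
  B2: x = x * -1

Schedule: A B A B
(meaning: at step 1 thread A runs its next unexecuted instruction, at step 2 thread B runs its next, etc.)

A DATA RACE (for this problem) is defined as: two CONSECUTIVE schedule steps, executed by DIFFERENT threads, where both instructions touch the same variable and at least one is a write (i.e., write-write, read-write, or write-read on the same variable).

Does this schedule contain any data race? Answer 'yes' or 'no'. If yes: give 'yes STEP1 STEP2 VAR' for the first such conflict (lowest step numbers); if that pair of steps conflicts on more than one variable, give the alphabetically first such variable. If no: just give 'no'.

Answer: yes 2 3 x

Derivation:
Steps 1,2: A(r=y,w=y) vs B(r=x,w=x). No conflict.
Steps 2,3: B(x = x * -1) vs A(y = x). RACE on x (W-R).
Steps 3,4: A(y = x) vs B(x = x * -1). RACE on x (R-W).
First conflict at steps 2,3.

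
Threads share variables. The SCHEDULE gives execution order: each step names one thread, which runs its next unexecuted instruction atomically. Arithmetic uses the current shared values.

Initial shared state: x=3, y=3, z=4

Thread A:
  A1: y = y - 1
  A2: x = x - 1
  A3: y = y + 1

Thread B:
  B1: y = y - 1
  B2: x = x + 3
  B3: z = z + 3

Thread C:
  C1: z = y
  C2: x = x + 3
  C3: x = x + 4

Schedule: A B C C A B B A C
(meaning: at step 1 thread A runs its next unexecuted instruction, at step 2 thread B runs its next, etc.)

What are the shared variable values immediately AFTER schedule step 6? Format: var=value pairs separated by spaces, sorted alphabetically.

Answer: x=8 y=1 z=1

Derivation:
Step 1: thread A executes A1 (y = y - 1). Shared: x=3 y=2 z=4. PCs: A@1 B@0 C@0
Step 2: thread B executes B1 (y = y - 1). Shared: x=3 y=1 z=4. PCs: A@1 B@1 C@0
Step 3: thread C executes C1 (z = y). Shared: x=3 y=1 z=1. PCs: A@1 B@1 C@1
Step 4: thread C executes C2 (x = x + 3). Shared: x=6 y=1 z=1. PCs: A@1 B@1 C@2
Step 5: thread A executes A2 (x = x - 1). Shared: x=5 y=1 z=1. PCs: A@2 B@1 C@2
Step 6: thread B executes B2 (x = x + 3). Shared: x=8 y=1 z=1. PCs: A@2 B@2 C@2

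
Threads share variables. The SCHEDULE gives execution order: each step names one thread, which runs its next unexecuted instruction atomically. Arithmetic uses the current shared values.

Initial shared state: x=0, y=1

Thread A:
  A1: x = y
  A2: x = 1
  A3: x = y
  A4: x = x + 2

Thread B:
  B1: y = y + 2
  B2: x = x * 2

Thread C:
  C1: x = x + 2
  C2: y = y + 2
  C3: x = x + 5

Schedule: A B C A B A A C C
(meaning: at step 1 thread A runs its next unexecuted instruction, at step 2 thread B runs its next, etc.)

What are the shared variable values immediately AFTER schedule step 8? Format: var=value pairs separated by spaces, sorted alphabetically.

Step 1: thread A executes A1 (x = y). Shared: x=1 y=1. PCs: A@1 B@0 C@0
Step 2: thread B executes B1 (y = y + 2). Shared: x=1 y=3. PCs: A@1 B@1 C@0
Step 3: thread C executes C1 (x = x + 2). Shared: x=3 y=3. PCs: A@1 B@1 C@1
Step 4: thread A executes A2 (x = 1). Shared: x=1 y=3. PCs: A@2 B@1 C@1
Step 5: thread B executes B2 (x = x * 2). Shared: x=2 y=3. PCs: A@2 B@2 C@1
Step 6: thread A executes A3 (x = y). Shared: x=3 y=3. PCs: A@3 B@2 C@1
Step 7: thread A executes A4 (x = x + 2). Shared: x=5 y=3. PCs: A@4 B@2 C@1
Step 8: thread C executes C2 (y = y + 2). Shared: x=5 y=5. PCs: A@4 B@2 C@2

Answer: x=5 y=5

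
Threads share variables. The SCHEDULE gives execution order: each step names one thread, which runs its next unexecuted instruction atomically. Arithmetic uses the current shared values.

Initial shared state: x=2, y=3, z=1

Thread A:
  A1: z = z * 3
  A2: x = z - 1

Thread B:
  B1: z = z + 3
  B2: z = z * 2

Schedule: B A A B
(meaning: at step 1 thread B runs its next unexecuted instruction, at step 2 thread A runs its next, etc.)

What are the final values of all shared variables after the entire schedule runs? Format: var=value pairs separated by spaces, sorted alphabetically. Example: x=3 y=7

Answer: x=11 y=3 z=24

Derivation:
Step 1: thread B executes B1 (z = z + 3). Shared: x=2 y=3 z=4. PCs: A@0 B@1
Step 2: thread A executes A1 (z = z * 3). Shared: x=2 y=3 z=12. PCs: A@1 B@1
Step 3: thread A executes A2 (x = z - 1). Shared: x=11 y=3 z=12. PCs: A@2 B@1
Step 4: thread B executes B2 (z = z * 2). Shared: x=11 y=3 z=24. PCs: A@2 B@2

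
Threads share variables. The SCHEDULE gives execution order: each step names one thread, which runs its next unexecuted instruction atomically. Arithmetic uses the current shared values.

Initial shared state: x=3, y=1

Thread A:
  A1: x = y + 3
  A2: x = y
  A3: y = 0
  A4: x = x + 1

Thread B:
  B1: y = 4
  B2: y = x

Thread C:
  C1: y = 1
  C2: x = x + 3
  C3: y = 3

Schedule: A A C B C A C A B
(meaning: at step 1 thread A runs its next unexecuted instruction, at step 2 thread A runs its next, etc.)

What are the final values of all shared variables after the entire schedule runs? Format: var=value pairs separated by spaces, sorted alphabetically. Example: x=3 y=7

Step 1: thread A executes A1 (x = y + 3). Shared: x=4 y=1. PCs: A@1 B@0 C@0
Step 2: thread A executes A2 (x = y). Shared: x=1 y=1. PCs: A@2 B@0 C@0
Step 3: thread C executes C1 (y = 1). Shared: x=1 y=1. PCs: A@2 B@0 C@1
Step 4: thread B executes B1 (y = 4). Shared: x=1 y=4. PCs: A@2 B@1 C@1
Step 5: thread C executes C2 (x = x + 3). Shared: x=4 y=4. PCs: A@2 B@1 C@2
Step 6: thread A executes A3 (y = 0). Shared: x=4 y=0. PCs: A@3 B@1 C@2
Step 7: thread C executes C3 (y = 3). Shared: x=4 y=3. PCs: A@3 B@1 C@3
Step 8: thread A executes A4 (x = x + 1). Shared: x=5 y=3. PCs: A@4 B@1 C@3
Step 9: thread B executes B2 (y = x). Shared: x=5 y=5. PCs: A@4 B@2 C@3

Answer: x=5 y=5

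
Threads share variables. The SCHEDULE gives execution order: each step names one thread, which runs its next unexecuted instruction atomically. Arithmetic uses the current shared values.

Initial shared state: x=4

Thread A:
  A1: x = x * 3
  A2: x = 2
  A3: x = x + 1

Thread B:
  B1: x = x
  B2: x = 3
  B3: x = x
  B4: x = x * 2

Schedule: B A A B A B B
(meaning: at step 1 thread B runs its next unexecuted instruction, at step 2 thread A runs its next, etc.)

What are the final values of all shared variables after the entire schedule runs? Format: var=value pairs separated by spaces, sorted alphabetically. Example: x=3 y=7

Answer: x=8

Derivation:
Step 1: thread B executes B1 (x = x). Shared: x=4. PCs: A@0 B@1
Step 2: thread A executes A1 (x = x * 3). Shared: x=12. PCs: A@1 B@1
Step 3: thread A executes A2 (x = 2). Shared: x=2. PCs: A@2 B@1
Step 4: thread B executes B2 (x = 3). Shared: x=3. PCs: A@2 B@2
Step 5: thread A executes A3 (x = x + 1). Shared: x=4. PCs: A@3 B@2
Step 6: thread B executes B3 (x = x). Shared: x=4. PCs: A@3 B@3
Step 7: thread B executes B4 (x = x * 2). Shared: x=8. PCs: A@3 B@4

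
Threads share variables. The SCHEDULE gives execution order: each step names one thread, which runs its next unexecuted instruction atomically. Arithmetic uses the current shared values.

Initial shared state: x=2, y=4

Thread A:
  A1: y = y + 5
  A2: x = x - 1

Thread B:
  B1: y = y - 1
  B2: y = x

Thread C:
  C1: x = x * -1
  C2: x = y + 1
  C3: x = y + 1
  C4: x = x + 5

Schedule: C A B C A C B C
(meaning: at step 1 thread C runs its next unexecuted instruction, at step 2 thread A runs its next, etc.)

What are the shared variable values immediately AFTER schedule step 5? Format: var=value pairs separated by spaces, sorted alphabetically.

Answer: x=8 y=8

Derivation:
Step 1: thread C executes C1 (x = x * -1). Shared: x=-2 y=4. PCs: A@0 B@0 C@1
Step 2: thread A executes A1 (y = y + 5). Shared: x=-2 y=9. PCs: A@1 B@0 C@1
Step 3: thread B executes B1 (y = y - 1). Shared: x=-2 y=8. PCs: A@1 B@1 C@1
Step 4: thread C executes C2 (x = y + 1). Shared: x=9 y=8. PCs: A@1 B@1 C@2
Step 5: thread A executes A2 (x = x - 1). Shared: x=8 y=8. PCs: A@2 B@1 C@2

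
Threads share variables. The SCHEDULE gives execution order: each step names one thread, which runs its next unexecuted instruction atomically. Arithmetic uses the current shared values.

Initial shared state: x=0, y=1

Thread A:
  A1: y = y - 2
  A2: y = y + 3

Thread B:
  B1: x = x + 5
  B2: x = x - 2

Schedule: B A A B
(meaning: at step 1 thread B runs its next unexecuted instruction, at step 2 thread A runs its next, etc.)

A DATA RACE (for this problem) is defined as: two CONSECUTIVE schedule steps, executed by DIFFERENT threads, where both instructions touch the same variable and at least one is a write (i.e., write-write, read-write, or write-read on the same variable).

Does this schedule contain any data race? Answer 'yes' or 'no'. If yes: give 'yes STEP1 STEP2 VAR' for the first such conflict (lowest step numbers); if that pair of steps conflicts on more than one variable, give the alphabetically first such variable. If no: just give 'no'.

Answer: no

Derivation:
Steps 1,2: B(r=x,w=x) vs A(r=y,w=y). No conflict.
Steps 2,3: same thread (A). No race.
Steps 3,4: A(r=y,w=y) vs B(r=x,w=x). No conflict.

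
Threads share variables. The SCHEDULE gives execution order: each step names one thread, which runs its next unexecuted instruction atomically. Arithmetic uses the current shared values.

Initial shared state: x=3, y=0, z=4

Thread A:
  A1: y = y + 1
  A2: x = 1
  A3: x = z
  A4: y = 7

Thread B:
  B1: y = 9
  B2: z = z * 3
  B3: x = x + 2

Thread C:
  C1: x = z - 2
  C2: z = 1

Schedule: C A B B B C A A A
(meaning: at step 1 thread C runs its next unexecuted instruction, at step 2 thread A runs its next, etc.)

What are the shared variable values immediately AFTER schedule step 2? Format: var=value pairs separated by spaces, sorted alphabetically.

Step 1: thread C executes C1 (x = z - 2). Shared: x=2 y=0 z=4. PCs: A@0 B@0 C@1
Step 2: thread A executes A1 (y = y + 1). Shared: x=2 y=1 z=4. PCs: A@1 B@0 C@1

Answer: x=2 y=1 z=4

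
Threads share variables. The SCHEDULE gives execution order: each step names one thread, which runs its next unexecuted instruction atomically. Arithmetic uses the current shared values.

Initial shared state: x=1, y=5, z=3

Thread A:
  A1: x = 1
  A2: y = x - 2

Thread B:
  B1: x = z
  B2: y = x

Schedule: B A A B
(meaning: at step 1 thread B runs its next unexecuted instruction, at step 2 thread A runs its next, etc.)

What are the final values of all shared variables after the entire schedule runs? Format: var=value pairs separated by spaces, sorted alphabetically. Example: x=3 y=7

Answer: x=1 y=1 z=3

Derivation:
Step 1: thread B executes B1 (x = z). Shared: x=3 y=5 z=3. PCs: A@0 B@1
Step 2: thread A executes A1 (x = 1). Shared: x=1 y=5 z=3. PCs: A@1 B@1
Step 3: thread A executes A2 (y = x - 2). Shared: x=1 y=-1 z=3. PCs: A@2 B@1
Step 4: thread B executes B2 (y = x). Shared: x=1 y=1 z=3. PCs: A@2 B@2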